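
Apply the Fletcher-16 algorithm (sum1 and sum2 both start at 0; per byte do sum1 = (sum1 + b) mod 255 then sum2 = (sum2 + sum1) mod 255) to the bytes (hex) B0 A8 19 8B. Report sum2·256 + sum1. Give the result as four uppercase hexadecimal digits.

7AFD

Running sums (mod 255):
  after byte 0 (B0): sum1=176, sum2=176
  after byte 1 (A8): sum1=89, sum2=10
  after byte 2 (19): sum1=114, sum2=124
  after byte 3 (8B): sum1=253, sum2=122
Checksum = sum2·256 + sum1 = 122·256 + 253 = 31485 = 0x7AFD.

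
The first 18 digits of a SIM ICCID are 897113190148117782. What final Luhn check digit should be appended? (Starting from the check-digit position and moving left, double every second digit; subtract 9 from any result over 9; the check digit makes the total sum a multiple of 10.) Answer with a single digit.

7

Partial digits right→left: 2 8 7 7 1 1 8 4 1 0 9 1 3 1 1 7 9 8
Double every second digit counting from the check-digit position (so the 1st, 3rd, 5th, ... of the partial from the right).
  doubled (with −9 where >9): 4 5 2 7 2 9 6 2 9 → sum 46
  kept as-is: 8 7 1 4 0 1 1 7 8 → sum 37
Total = 46 + 37 = 83.
Check digit = (10 − (83 mod 10)) mod 10 = 7.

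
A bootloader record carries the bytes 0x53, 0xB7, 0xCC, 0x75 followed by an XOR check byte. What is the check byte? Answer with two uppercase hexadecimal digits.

5D

XOR the bytes together:
  start with 0x53
  0x53 ⊕ 0xB7 = 0xE4
  0xE4 ⊕ 0xCC = 0x28
  0x28 ⊕ 0x75 = 0x5D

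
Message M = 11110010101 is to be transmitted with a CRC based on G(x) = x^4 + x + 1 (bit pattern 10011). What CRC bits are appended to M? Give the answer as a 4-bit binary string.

Append 4 zeros: 111100101010000. Divide by 10011 (XOR where the leading bit is 1):
  pos 0: 11110 XOR 10011 = 01101
  pos 1: 11010 XOR 10011 = 01001
  pos 2: 10011 XOR 10011 = 00000
  pos 8: 10100 XOR 10011 = 00111
  pos 10: 11100 XOR 10011 = 01111
Remainder (last 4 bits) = 1111. This is the CRC / FCS.

1111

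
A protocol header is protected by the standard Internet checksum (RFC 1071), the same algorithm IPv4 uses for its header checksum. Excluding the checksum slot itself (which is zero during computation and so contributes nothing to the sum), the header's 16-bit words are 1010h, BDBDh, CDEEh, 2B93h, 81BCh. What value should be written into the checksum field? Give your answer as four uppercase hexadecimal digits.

B6F3

One's-complement addition (fold any carry out of bit 15 back into bit 0):
  0x1010 + 0xBDBD = 0x0CDCD
  0xCDCD + 0xCDEE = 0x19BBB → wrap carry → 0x9BBC
  0x9BBC + 0x2B93 = 0x0C74F
  0xC74F + 0x81BC = 0x1490B → wrap carry → 0x490C
One's-complement sum = 0x490C.
Checksum = ~0x490C & 0xFFFF = 0xB6F3.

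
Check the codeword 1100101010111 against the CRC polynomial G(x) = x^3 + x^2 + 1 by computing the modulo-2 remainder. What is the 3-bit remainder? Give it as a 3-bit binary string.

Modulo-2 division of 1100101010111 by 1101:
  pos 0: 1100 XOR 1101 = 0001
  pos 3: 1101 XOR 1101 = 0000
  pos 8: 1011 XOR 1101 = 0110
  pos 9: 1101 XOR 1101 = 0000
Remainder = 000 (zero — the frame passes the CRC check).

000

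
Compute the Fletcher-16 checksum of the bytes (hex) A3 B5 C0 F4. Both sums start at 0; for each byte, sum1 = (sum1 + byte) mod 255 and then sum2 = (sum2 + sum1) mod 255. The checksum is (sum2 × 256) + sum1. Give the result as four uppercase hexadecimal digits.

Running sums (mod 255):
  after byte 0 (A3): sum1=163, sum2=163
  after byte 1 (B5): sum1=89, sum2=252
  after byte 2 (C0): sum1=26, sum2=23
  after byte 3 (F4): sum1=15, sum2=38
Checksum = sum2·256 + sum1 = 38·256 + 15 = 9743 = 0x260F.

260F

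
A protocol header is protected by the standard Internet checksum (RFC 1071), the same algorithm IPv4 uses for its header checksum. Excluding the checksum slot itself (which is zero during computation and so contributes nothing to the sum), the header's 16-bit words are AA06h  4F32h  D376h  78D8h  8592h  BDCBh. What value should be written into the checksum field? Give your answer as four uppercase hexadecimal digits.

7719

One's-complement addition (fold any carry out of bit 15 back into bit 0):
  0xAA06 + 0x4F32 = 0x0F938
  0xF938 + 0xD376 = 0x1CCAE → wrap carry → 0xCCAF
  0xCCAF + 0x78D8 = 0x14587 → wrap carry → 0x4588
  0x4588 + 0x8592 = 0x0CB1A
  0xCB1A + 0xBDCB = 0x188E5 → wrap carry → 0x88E6
One's-complement sum = 0x88E6.
Checksum = ~0x88E6 & 0xFFFF = 0x7719.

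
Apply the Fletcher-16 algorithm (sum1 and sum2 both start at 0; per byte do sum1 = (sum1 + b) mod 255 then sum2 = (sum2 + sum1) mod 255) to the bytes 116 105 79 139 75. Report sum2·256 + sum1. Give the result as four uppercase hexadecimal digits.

3C04

Running sums (mod 255):
  after byte 0 (116): sum1=116, sum2=116
  after byte 1 (105): sum1=221, sum2=82
  after byte 2 (79): sum1=45, sum2=127
  after byte 3 (139): sum1=184, sum2=56
  after byte 4 (75): sum1=4, sum2=60
Checksum = sum2·256 + sum1 = 60·256 + 4 = 15364 = 0x3C04.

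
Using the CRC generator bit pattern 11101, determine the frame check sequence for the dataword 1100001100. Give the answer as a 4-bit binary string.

Append 4 zeros: 11000011000000. Divide by 11101 (XOR where the leading bit is 1):
  pos 0: 11000 XOR 11101 = 00101
  pos 2: 10101 XOR 11101 = 01000
  pos 3: 10001 XOR 11101 = 01100
  pos 4: 11000 XOR 11101 = 00101
  pos 6: 10100 XOR 11101 = 01001
  pos 7: 10010 XOR 11101 = 01111
  pos 8: 11110 XOR 11101 = 00011
Remainder (last 4 bits) = 0110. This is the CRC / FCS.

0110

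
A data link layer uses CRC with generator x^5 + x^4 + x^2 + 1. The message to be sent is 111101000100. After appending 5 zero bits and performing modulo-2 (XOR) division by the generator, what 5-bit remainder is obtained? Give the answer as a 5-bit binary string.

Append 5 zeros: 11110100010000000. Divide by 110101 (XOR where the leading bit is 1):
  pos 0: 111101 XOR 110101 = 001000
  pos 2: 100000 XOR 110101 = 010101
  pos 3: 101010 XOR 110101 = 011111
  pos 4: 111111 XOR 110101 = 001010
  pos 6: 101000 XOR 110101 = 011101
  pos 7: 111010 XOR 110101 = 001111
  pos 9: 111100 XOR 110101 = 001001
  pos 11: 100100 XOR 110101 = 010001
Remainder (last 5 bits) = 10001. This is the CRC / FCS.

10001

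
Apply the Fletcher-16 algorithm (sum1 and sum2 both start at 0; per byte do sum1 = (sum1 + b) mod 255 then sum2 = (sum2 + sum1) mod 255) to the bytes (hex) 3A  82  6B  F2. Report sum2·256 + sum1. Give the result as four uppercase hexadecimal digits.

3A1B

Running sums (mod 255):
  after byte 0 (3A): sum1=58, sum2=58
  after byte 1 (82): sum1=188, sum2=246
  after byte 2 (6B): sum1=40, sum2=31
  after byte 3 (F2): sum1=27, sum2=58
Checksum = sum2·256 + sum1 = 58·256 + 27 = 14875 = 0x3A1B.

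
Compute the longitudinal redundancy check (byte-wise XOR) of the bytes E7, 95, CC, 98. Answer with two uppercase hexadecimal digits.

26

XOR the bytes together:
  start with 0xE7
  0xE7 ⊕ 0x95 = 0x72
  0x72 ⊕ 0xCC = 0xBE
  0xBE ⊕ 0x98 = 0x26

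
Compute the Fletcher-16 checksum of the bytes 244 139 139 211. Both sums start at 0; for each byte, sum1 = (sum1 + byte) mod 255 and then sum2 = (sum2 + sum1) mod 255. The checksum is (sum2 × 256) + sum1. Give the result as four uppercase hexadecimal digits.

Running sums (mod 255):
  after byte 0 (244): sum1=244, sum2=244
  after byte 1 (139): sum1=128, sum2=117
  after byte 2 (139): sum1=12, sum2=129
  after byte 3 (211): sum1=223, sum2=97
Checksum = sum2·256 + sum1 = 97·256 + 223 = 25055 = 0x61DF.

61DF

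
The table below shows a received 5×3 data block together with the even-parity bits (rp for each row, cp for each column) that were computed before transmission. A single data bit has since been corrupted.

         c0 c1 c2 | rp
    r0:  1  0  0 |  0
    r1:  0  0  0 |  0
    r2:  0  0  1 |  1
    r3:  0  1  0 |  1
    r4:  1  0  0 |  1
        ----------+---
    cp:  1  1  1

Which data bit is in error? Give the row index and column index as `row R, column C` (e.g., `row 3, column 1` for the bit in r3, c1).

row 0, column 0

Recompute each row's even parity and compare to rp:
  r0: data parity 1, sent rp 0 → mismatch
  r1: data parity 0, sent rp 0 → ok
  r2: data parity 1, sent rp 1 → ok
  r3: data parity 1, sent rp 1 → ok
  r4: data parity 1, sent rp 1 → ok
Recompute each column's even parity and compare to cp:
  c0: data parity 0, sent cp 1 → mismatch
  c1: data parity 1, sent cp 1 → ok
  c2: data parity 1, sent cp 1 → ok
Exactly one row (r0) and one column (c0) fail → the flipped bit is at their intersection.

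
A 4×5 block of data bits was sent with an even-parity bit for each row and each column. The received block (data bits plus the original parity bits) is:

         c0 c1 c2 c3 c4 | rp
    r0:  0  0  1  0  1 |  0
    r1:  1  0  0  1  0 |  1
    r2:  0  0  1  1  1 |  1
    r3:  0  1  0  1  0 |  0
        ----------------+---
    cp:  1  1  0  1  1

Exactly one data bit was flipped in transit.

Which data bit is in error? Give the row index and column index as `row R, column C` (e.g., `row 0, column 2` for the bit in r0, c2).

row 1, column 4

Recompute each row's even parity and compare to rp:
  r0: data parity 0, sent rp 0 → ok
  r1: data parity 0, sent rp 1 → mismatch
  r2: data parity 1, sent rp 1 → ok
  r3: data parity 0, sent rp 0 → ok
Recompute each column's even parity and compare to cp:
  c0: data parity 1, sent cp 1 → ok
  c1: data parity 1, sent cp 1 → ok
  c2: data parity 0, sent cp 0 → ok
  c3: data parity 1, sent cp 1 → ok
  c4: data parity 0, sent cp 1 → mismatch
Exactly one row (r1) and one column (c4) fail → the flipped bit is at their intersection.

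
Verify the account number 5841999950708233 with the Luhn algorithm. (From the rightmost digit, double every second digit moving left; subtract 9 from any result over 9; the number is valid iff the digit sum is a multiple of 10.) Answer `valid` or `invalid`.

invalid

From the right, keep odd positions and double even positions (subtract 9 from any doubled value over 9):
  doubled (positions 2,4,...): 6 7 5 1 9 9 8 1 → sum 46
  kept (positions 1,3,...): 3 2 0 0 9 9 1 8 → sum 32
Total = 78.
78 mod 10 = 8, so the number is invalid.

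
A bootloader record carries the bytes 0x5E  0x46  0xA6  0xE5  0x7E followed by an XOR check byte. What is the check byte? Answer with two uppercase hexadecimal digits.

25

XOR the bytes together:
  start with 0x5E
  0x5E ⊕ 0x46 = 0x18
  0x18 ⊕ 0xA6 = 0xBE
  0xBE ⊕ 0xE5 = 0x5B
  0x5B ⊕ 0x7E = 0x25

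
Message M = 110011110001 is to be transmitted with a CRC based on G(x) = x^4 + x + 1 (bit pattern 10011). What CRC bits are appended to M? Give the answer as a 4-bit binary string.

1101

Append 4 zeros: 1100111100010000. Divide by 10011 (XOR where the leading bit is 1):
  pos 0: 11001 XOR 10011 = 01010
  pos 1: 10101 XOR 10011 = 00110
  pos 3: 11011 XOR 10011 = 01000
  pos 4: 10000 XOR 10011 = 00011
  pos 7: 11001 XOR 10011 = 01010
  pos 8: 10100 XOR 10011 = 00111
  pos 10: 11100 XOR 10011 = 01111
  pos 11: 11110 XOR 10011 = 01101
Remainder (last 4 bits) = 1101. This is the CRC / FCS.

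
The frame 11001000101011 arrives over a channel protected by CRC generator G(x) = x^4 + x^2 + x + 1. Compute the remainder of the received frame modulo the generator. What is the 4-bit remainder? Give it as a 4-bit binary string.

0100

Modulo-2 division of 11001000101011 by 10111:
  pos 0: 11001 XOR 10111 = 01110
  pos 1: 11100 XOR 10111 = 01011
  pos 2: 10110 XOR 10111 = 00001
  pos 6: 10101 XOR 10111 = 00010
  pos 9: 10011 XOR 10111 = 00100
Remainder = 0100 (nonzero — an error is detected).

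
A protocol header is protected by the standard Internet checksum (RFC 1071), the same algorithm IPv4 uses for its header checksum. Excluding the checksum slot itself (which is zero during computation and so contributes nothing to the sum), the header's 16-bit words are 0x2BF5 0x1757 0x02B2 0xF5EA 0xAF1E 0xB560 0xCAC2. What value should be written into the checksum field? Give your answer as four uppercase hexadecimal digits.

94D4

One's-complement addition (fold any carry out of bit 15 back into bit 0):
  0x2BF5 + 0x1757 = 0x0434C
  0x434C + 0x02B2 = 0x045FE
  0x45FE + 0xF5EA = 0x13BE8 → wrap carry → 0x3BE9
  0x3BE9 + 0xAF1E = 0x0EB07
  0xEB07 + 0xB560 = 0x1A067 → wrap carry → 0xA068
  0xA068 + 0xCAC2 = 0x16B2A → wrap carry → 0x6B2B
One's-complement sum = 0x6B2B.
Checksum = ~0x6B2B & 0xFFFF = 0x94D4.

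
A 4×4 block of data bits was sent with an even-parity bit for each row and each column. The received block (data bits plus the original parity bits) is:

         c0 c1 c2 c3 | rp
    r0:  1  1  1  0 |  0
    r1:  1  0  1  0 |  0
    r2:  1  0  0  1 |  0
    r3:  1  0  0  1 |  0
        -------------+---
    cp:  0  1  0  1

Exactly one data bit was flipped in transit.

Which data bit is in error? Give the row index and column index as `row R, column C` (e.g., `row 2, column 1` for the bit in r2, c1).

Recompute each row's even parity and compare to rp:
  r0: data parity 1, sent rp 0 → mismatch
  r1: data parity 0, sent rp 0 → ok
  r2: data parity 0, sent rp 0 → ok
  r3: data parity 0, sent rp 0 → ok
Recompute each column's even parity and compare to cp:
  c0: data parity 0, sent cp 0 → ok
  c1: data parity 1, sent cp 1 → ok
  c2: data parity 0, sent cp 0 → ok
  c3: data parity 0, sent cp 1 → mismatch
Exactly one row (r0) and one column (c3) fail → the flipped bit is at their intersection.

row 0, column 3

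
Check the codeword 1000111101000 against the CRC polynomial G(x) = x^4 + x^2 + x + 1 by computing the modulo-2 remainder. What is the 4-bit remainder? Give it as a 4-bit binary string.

0000

Modulo-2 division of 1000111101000 by 10111:
  pos 0: 10001 XOR 10111 = 00110
  pos 2: 11011 XOR 10111 = 01100
  pos 3: 11001 XOR 10111 = 01110
  pos 4: 11100 XOR 10111 = 01011
  pos 5: 10111 XOR 10111 = 00000
Remainder = 0000 (zero — the frame passes the CRC check).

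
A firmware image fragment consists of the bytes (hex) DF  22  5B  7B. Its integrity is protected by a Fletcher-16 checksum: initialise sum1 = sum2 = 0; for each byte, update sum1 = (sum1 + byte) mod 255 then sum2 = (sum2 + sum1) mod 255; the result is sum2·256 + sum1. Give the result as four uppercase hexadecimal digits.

Running sums (mod 255):
  after byte 0 (DF): sum1=223, sum2=223
  after byte 1 (22): sum1=2, sum2=225
  after byte 2 (5B): sum1=93, sum2=63
  after byte 3 (7B): sum1=216, sum2=24
Checksum = sum2·256 + sum1 = 24·256 + 216 = 6360 = 0x18D8.

18D8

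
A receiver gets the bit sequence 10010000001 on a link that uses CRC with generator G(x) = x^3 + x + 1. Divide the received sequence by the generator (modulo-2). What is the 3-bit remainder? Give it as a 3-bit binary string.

Modulo-2 division of 10010000001 by 1011:
  pos 0: 1001 XOR 1011 = 0010
  pos 2: 1000 XOR 1011 = 0011
  pos 4: 1100 XOR 1011 = 0111
  pos 5: 1110 XOR 1011 = 0101
  pos 6: 1010 XOR 1011 = 0001
Remainder = 011 (nonzero — an error is detected).

011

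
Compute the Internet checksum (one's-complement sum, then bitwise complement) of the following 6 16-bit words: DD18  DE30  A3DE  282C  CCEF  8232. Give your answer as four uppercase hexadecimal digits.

One's-complement addition (fold any carry out of bit 15 back into bit 0):
  0xDD18 + 0xDE30 = 0x1BB48 → wrap carry → 0xBB49
  0xBB49 + 0xA3DE = 0x15F27 → wrap carry → 0x5F28
  0x5F28 + 0x282C = 0x08754
  0x8754 + 0xCCEF = 0x15443 → wrap carry → 0x5444
  0x5444 + 0x8232 = 0x0D676
One's-complement sum = 0xD676.
Checksum = ~0xD676 & 0xFFFF = 0x2989.

2989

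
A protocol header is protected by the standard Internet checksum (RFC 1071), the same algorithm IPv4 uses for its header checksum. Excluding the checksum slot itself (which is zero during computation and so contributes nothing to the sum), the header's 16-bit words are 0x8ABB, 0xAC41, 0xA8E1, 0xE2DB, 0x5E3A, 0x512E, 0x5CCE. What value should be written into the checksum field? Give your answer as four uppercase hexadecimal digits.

One's-complement addition (fold any carry out of bit 15 back into bit 0):
  0x8ABB + 0xAC41 = 0x136FC → wrap carry → 0x36FD
  0x36FD + 0xA8E1 = 0x0DFDE
  0xDFDE + 0xE2DB = 0x1C2B9 → wrap carry → 0xC2BA
  0xC2BA + 0x5E3A = 0x120F4 → wrap carry → 0x20F5
  0x20F5 + 0x512E = 0x07223
  0x7223 + 0x5CCE = 0x0CEF1
One's-complement sum = 0xCEF1.
Checksum = ~0xCEF1 & 0xFFFF = 0x310E.

310E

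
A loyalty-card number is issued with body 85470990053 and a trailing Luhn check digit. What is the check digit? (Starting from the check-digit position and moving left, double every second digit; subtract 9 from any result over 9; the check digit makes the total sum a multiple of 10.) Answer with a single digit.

4

Partial digits right→left: 3 5 0 0 9 9 0 7 4 5 8
Double every second digit counting from the check-digit position (so the 1st, 3rd, 5th, ... of the partial from the right).
  doubled (with −9 where >9): 6 0 9 0 8 7 → sum 30
  kept as-is: 5 0 9 7 5 → sum 26
Total = 30 + 26 = 56.
Check digit = (10 − (56 mod 10)) mod 10 = 4.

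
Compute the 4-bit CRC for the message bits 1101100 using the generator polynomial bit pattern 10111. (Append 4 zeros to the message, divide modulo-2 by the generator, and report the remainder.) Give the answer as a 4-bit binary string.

Append 4 zeros: 11011000000. Divide by 10111 (XOR where the leading bit is 1):
  pos 0: 11011 XOR 10111 = 01100
  pos 1: 11000 XOR 10111 = 01111
  pos 2: 11110 XOR 10111 = 01001
  pos 3: 10010 XOR 10111 = 00101
  pos 5: 10100 XOR 10111 = 00011
Remainder (last 4 bits) = 0110. This is the CRC / FCS.

0110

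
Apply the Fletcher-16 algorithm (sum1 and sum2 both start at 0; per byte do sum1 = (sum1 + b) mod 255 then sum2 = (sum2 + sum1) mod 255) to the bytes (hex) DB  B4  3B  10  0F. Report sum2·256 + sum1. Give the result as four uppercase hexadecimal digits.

Running sums (mod 255):
  after byte 0 (DB): sum1=219, sum2=219
  after byte 1 (B4): sum1=144, sum2=108
  after byte 2 (3B): sum1=203, sum2=56
  after byte 3 (10): sum1=219, sum2=20
  after byte 4 (0F): sum1=234, sum2=254
Checksum = sum2·256 + sum1 = 254·256 + 234 = 65258 = 0xFEEA.

FEEA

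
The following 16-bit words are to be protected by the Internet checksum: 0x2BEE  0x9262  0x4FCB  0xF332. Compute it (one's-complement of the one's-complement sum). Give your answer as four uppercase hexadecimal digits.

FEB0

One's-complement addition (fold any carry out of bit 15 back into bit 0):
  0x2BEE + 0x9262 = 0x0BE50
  0xBE50 + 0x4FCB = 0x10E1B → wrap carry → 0x0E1C
  0x0E1C + 0xF332 = 0x1014E → wrap carry → 0x014F
One's-complement sum = 0x014F.
Checksum = ~0x014F & 0xFFFF = 0xFEB0.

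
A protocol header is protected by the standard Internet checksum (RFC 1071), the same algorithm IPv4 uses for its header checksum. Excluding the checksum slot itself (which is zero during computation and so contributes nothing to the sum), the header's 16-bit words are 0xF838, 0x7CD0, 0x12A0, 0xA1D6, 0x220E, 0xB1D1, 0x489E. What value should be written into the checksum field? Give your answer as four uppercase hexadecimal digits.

One's-complement addition (fold any carry out of bit 15 back into bit 0):
  0xF838 + 0x7CD0 = 0x17508 → wrap carry → 0x7509
  0x7509 + 0x12A0 = 0x087A9
  0x87A9 + 0xA1D6 = 0x1297F → wrap carry → 0x2980
  0x2980 + 0x220E = 0x04B8E
  0x4B8E + 0xB1D1 = 0x0FD5F
  0xFD5F + 0x489E = 0x145FD → wrap carry → 0x45FE
One's-complement sum = 0x45FE.
Checksum = ~0x45FE & 0xFFFF = 0xBA01.

BA01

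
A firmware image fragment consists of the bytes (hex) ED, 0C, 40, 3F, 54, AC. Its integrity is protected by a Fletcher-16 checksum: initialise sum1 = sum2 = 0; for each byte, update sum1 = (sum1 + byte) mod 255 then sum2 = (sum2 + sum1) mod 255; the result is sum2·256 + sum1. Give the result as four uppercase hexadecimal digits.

Running sums (mod 255):
  after byte 0 (ED): sum1=237, sum2=237
  after byte 1 (0C): sum1=249, sum2=231
  after byte 2 (40): sum1=58, sum2=34
  after byte 3 (3F): sum1=121, sum2=155
  after byte 4 (54): sum1=205, sum2=105
  after byte 5 (AC): sum1=122, sum2=227
Checksum = sum2·256 + sum1 = 227·256 + 122 = 58234 = 0xE37A.

E37A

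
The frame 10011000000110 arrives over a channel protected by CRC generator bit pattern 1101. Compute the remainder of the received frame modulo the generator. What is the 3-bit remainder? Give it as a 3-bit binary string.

Modulo-2 division of 10011000000110 by 1101:
  pos 0: 1001 XOR 1101 = 0100
  pos 1: 1001 XOR 1101 = 0100
  pos 2: 1000 XOR 1101 = 0101
  pos 3: 1010 XOR 1101 = 0111
  pos 4: 1110 XOR 1101 = 0011
  pos 6: 1100 XOR 1101 = 0001
  pos 9: 1011 XOR 1101 = 0110
  pos 10: 1100 XOR 1101 = 0001
Remainder = 001 (nonzero — an error is detected).

001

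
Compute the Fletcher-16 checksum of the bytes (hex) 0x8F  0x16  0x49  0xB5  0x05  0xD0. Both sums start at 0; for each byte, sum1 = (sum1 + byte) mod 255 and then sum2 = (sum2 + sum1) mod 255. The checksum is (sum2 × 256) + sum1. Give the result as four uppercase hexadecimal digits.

Running sums (mod 255):
  after byte 0 (0x8F): sum1=143, sum2=143
  after byte 1 (0x16): sum1=165, sum2=53
  after byte 2 (0x49): sum1=238, sum2=36
  after byte 3 (0xB5): sum1=164, sum2=200
  after byte 4 (0x05): sum1=169, sum2=114
  after byte 5 (0xD0): sum1=122, sum2=236
Checksum = sum2·256 + sum1 = 236·256 + 122 = 60538 = 0xEC7A.

EC7A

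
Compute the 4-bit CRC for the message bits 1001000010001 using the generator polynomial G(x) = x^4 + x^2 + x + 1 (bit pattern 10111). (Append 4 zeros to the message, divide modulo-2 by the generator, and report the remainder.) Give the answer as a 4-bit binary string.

1010

Append 4 zeros: 10010000100010000. Divide by 10111 (XOR where the leading bit is 1):
  pos 0: 10010 XOR 10111 = 00101
  pos 2: 10100 XOR 10111 = 00011
  pos 5: 11010 XOR 10111 = 01101
  pos 6: 11010 XOR 10111 = 01101
  pos 7: 11010 XOR 10111 = 01101
  pos 8: 11011 XOR 10111 = 01100
  pos 9: 11000 XOR 10111 = 01111
  pos 10: 11110 XOR 10111 = 01001
  pos 11: 10010 XOR 10111 = 00101
Remainder (last 4 bits) = 1010. This is the CRC / FCS.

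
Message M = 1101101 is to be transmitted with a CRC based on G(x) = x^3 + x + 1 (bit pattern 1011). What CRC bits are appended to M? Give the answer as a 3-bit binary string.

Append 3 zeros: 1101101000. Divide by 1011 (XOR where the leading bit is 1):
  pos 0: 1101 XOR 1011 = 0110
  pos 1: 1101 XOR 1011 = 0110
  pos 2: 1100 XOR 1011 = 0111
  pos 3: 1111 XOR 1011 = 0100
  pos 4: 1000 XOR 1011 = 0011
  pos 6: 1100 XOR 1011 = 0111
Remainder (last 3 bits) = 111. This is the CRC / FCS.

111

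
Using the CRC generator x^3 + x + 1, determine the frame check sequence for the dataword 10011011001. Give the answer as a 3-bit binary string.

Append 3 zeros: 10011011001000. Divide by 1011 (XOR where the leading bit is 1):
  pos 0: 1001 XOR 1011 = 0010
  pos 2: 1010 XOR 1011 = 0001
  pos 5: 1110 XOR 1011 = 0101
  pos 6: 1010 XOR 1011 = 0001
  pos 9: 1100 XOR 1011 = 0111
  pos 10: 1110 XOR 1011 = 0101
Remainder (last 3 bits) = 101. This is the CRC / FCS.

101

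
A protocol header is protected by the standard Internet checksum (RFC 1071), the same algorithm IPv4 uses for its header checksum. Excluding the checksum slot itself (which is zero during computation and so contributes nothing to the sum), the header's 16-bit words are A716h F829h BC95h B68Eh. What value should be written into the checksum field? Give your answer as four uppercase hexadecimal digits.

One's-complement addition (fold any carry out of bit 15 back into bit 0):
  0xA716 + 0xF829 = 0x19F3F → wrap carry → 0x9F40
  0x9F40 + 0xBC95 = 0x15BD5 → wrap carry → 0x5BD6
  0x5BD6 + 0xB68E = 0x11264 → wrap carry → 0x1265
One's-complement sum = 0x1265.
Checksum = ~0x1265 & 0xFFFF = 0xED9A.

ED9A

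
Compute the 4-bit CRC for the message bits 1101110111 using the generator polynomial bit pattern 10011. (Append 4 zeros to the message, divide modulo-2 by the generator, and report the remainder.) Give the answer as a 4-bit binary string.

Append 4 zeros: 11011101110000. Divide by 10011 (XOR where the leading bit is 1):
  pos 0: 11011 XOR 10011 = 01000
  pos 1: 10001 XOR 10011 = 00010
  pos 4: 10011 XOR 10011 = 00000
  pos 9: 10000 XOR 10011 = 00011
Remainder (last 4 bits) = 0011. This is the CRC / FCS.

0011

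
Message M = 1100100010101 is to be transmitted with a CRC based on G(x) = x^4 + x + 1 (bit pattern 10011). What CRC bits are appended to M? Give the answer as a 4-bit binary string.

0110

Append 4 zeros: 11001000101010000. Divide by 10011 (XOR where the leading bit is 1):
  pos 0: 11001 XOR 10011 = 01010
  pos 1: 10100 XOR 10011 = 00111
  pos 3: 11100 XOR 10011 = 01111
  pos 4: 11111 XOR 10011 = 01100
  pos 5: 11000 XOR 10011 = 01011
  pos 6: 10111 XOR 10011 = 00100
  pos 8: 10001 XOR 10011 = 00010
  pos 11: 10000 XOR 10011 = 00011
Remainder (last 4 bits) = 0110. This is the CRC / FCS.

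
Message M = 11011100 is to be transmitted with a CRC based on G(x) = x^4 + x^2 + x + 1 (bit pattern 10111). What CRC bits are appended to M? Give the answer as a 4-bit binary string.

0111

Append 4 zeros: 110111000000. Divide by 10111 (XOR where the leading bit is 1):
  pos 0: 11011 XOR 10111 = 01100
  pos 1: 11001 XOR 10111 = 01110
  pos 2: 11100 XOR 10111 = 01011
  pos 3: 10110 XOR 10111 = 00001
  pos 7: 10000 XOR 10111 = 00111
Remainder (last 4 bits) = 0111. This is the CRC / FCS.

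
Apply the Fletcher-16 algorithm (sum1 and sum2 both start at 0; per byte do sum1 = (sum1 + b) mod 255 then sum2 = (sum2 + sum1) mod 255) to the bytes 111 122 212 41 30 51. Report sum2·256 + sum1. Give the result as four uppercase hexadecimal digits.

Running sums (mod 255):
  after byte 0 (111): sum1=111, sum2=111
  after byte 1 (122): sum1=233, sum2=89
  after byte 2 (212): sum1=190, sum2=24
  after byte 3 (41): sum1=231, sum2=0
  after byte 4 (30): sum1=6, sum2=6
  after byte 5 (51): sum1=57, sum2=63
Checksum = sum2·256 + sum1 = 63·256 + 57 = 16185 = 0x3F39.

3F39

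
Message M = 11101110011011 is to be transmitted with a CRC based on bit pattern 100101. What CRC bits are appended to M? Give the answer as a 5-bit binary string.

Append 5 zeros: 1110111001101100000. Divide by 100101 (XOR where the leading bit is 1):
  pos 0: 111011 XOR 100101 = 011110
  pos 1: 111101 XOR 100101 = 011000
  pos 2: 110000 XOR 100101 = 010101
  pos 3: 101010 XOR 100101 = 001111
  pos 5: 111111 XOR 100101 = 011010
  pos 6: 110100 XOR 100101 = 010001
  pos 7: 100011 XOR 100101 = 000110
  pos 10: 110100 XOR 100101 = 010001
  pos 11: 100010 XOR 100101 = 000111
Remainder (last 5 bits) = 11100. This is the CRC / FCS.

11100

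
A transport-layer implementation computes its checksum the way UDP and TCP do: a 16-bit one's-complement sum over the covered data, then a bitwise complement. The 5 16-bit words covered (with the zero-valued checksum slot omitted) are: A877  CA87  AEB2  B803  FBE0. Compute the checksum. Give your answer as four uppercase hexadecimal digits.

One's-complement addition (fold any carry out of bit 15 back into bit 0):
  0xA877 + 0xCA87 = 0x172FE → wrap carry → 0x72FF
  0x72FF + 0xAEB2 = 0x121B1 → wrap carry → 0x21B2
  0x21B2 + 0xB803 = 0x0D9B5
  0xD9B5 + 0xFBE0 = 0x1D595 → wrap carry → 0xD596
One's-complement sum = 0xD596.
Checksum = ~0xD596 & 0xFFFF = 0x2A69.

2A69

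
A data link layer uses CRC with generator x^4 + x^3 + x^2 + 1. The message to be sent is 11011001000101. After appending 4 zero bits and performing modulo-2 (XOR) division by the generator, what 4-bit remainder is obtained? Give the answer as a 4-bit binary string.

Append 4 zeros: 110110010001010000. Divide by 11101 (XOR where the leading bit is 1):
  pos 0: 11011 XOR 11101 = 00110
  pos 2: 11000 XOR 11101 = 00101
  pos 4: 10110 XOR 11101 = 01011
  pos 5: 10110 XOR 11101 = 01011
  pos 6: 10110 XOR 11101 = 01011
  pos 7: 10111 XOR 11101 = 01010
  pos 8: 10100 XOR 11101 = 01001
  pos 9: 10011 XOR 11101 = 01110
  pos 10: 11100 XOR 11101 = 00001
Remainder (last 4 bits) = 1000. This is the CRC / FCS.

1000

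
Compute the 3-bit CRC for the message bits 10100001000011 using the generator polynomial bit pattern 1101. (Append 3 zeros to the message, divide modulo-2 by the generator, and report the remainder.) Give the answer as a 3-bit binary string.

Append 3 zeros: 10100001000011000. Divide by 1101 (XOR where the leading bit is 1):
  pos 0: 1010 XOR 1101 = 0111
  pos 1: 1110 XOR 1101 = 0011
  pos 3: 1100 XOR 1101 = 0001
  pos 6: 1100 XOR 1101 = 0001
  pos 9: 1001 XOR 1101 = 0100
  pos 10: 1001 XOR 1101 = 0100
  pos 11: 1000 XOR 1101 = 0101
  pos 12: 1010 XOR 1101 = 0111
  pos 13: 1110 XOR 1101 = 0011
Remainder (last 3 bits) = 011. This is the CRC / FCS.

011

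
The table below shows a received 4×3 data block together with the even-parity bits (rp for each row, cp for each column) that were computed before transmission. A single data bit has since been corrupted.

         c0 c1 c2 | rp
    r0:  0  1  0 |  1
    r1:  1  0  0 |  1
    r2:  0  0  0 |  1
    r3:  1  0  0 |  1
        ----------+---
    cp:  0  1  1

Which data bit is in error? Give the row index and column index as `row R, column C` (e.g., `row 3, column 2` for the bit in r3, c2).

Recompute each row's even parity and compare to rp:
  r0: data parity 1, sent rp 1 → ok
  r1: data parity 1, sent rp 1 → ok
  r2: data parity 0, sent rp 1 → mismatch
  r3: data parity 1, sent rp 1 → ok
Recompute each column's even parity and compare to cp:
  c0: data parity 0, sent cp 0 → ok
  c1: data parity 1, sent cp 1 → ok
  c2: data parity 0, sent cp 1 → mismatch
Exactly one row (r2) and one column (c2) fail → the flipped bit is at their intersection.

row 2, column 2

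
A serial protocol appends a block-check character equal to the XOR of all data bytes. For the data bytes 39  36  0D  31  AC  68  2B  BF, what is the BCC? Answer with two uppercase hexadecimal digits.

63

XOR the bytes together:
  start with 0x39
  0x39 ⊕ 0x36 = 0x0F
  0x0F ⊕ 0x0D = 0x02
  0x02 ⊕ 0x31 = 0x33
  0x33 ⊕ 0xAC = 0x9F
  0x9F ⊕ 0x68 = 0xF7
  0xF7 ⊕ 0x2B = 0xDC
  0xDC ⊕ 0xBF = 0x63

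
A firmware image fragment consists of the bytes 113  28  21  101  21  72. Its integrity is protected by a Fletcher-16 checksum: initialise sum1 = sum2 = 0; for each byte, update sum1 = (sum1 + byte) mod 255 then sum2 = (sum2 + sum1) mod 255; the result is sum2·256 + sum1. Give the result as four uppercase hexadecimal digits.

Running sums (mod 255):
  after byte 0 (113): sum1=113, sum2=113
  after byte 1 (28): sum1=141, sum2=254
  after byte 2 (21): sum1=162, sum2=161
  after byte 3 (101): sum1=8, sum2=169
  after byte 4 (21): sum1=29, sum2=198
  after byte 5 (72): sum1=101, sum2=44
Checksum = sum2·256 + sum1 = 44·256 + 101 = 11365 = 0x2C65.

2C65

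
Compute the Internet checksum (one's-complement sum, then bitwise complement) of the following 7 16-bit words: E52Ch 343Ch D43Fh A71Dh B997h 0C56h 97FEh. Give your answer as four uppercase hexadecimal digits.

0D4D

One's-complement addition (fold any carry out of bit 15 back into bit 0):
  0xE52C + 0x343C = 0x11968 → wrap carry → 0x1969
  0x1969 + 0xD43F = 0x0EDA8
  0xEDA8 + 0xA71D = 0x194C5 → wrap carry → 0x94C6
  0x94C6 + 0xB997 = 0x14E5D → wrap carry → 0x4E5E
  0x4E5E + 0x0C56 = 0x05AB4
  0x5AB4 + 0x97FE = 0x0F2B2
One's-complement sum = 0xF2B2.
Checksum = ~0xF2B2 & 0xFFFF = 0x0D4D.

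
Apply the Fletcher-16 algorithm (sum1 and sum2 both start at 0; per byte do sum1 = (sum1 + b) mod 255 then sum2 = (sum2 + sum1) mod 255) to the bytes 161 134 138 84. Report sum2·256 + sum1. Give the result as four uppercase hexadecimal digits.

8307

Running sums (mod 255):
  after byte 0 (161): sum1=161, sum2=161
  after byte 1 (134): sum1=40, sum2=201
  after byte 2 (138): sum1=178, sum2=124
  after byte 3 (84): sum1=7, sum2=131
Checksum = sum2·256 + sum1 = 131·256 + 7 = 33543 = 0x8307.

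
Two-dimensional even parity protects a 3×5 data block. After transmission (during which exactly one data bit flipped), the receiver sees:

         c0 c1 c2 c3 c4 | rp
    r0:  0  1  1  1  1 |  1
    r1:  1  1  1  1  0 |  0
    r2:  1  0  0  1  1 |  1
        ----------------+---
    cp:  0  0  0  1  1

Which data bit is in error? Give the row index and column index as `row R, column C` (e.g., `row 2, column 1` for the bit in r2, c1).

row 0, column 4

Recompute each row's even parity and compare to rp:
  r0: data parity 0, sent rp 1 → mismatch
  r1: data parity 0, sent rp 0 → ok
  r2: data parity 1, sent rp 1 → ok
Recompute each column's even parity and compare to cp:
  c0: data parity 0, sent cp 0 → ok
  c1: data parity 0, sent cp 0 → ok
  c2: data parity 0, sent cp 0 → ok
  c3: data parity 1, sent cp 1 → ok
  c4: data parity 0, sent cp 1 → mismatch
Exactly one row (r0) and one column (c4) fail → the flipped bit is at their intersection.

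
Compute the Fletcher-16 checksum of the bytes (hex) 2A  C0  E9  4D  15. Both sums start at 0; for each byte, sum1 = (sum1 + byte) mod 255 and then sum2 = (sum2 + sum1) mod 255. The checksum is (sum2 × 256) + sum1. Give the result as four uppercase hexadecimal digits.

4337

Running sums (mod 255):
  after byte 0 (2A): sum1=42, sum2=42
  after byte 1 (C0): sum1=234, sum2=21
  after byte 2 (E9): sum1=212, sum2=233
  after byte 3 (4D): sum1=34, sum2=12
  after byte 4 (15): sum1=55, sum2=67
Checksum = sum2·256 + sum1 = 67·256 + 55 = 17207 = 0x4337.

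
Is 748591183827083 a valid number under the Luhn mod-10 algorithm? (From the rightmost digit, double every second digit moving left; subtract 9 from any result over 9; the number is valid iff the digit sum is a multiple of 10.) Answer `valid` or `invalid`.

From the right, keep odd positions and double even positions (subtract 9 from any doubled value over 9):
  doubled (positions 2,4,...): 7 5 7 7 2 1 8 → sum 37
  kept (positions 1,3,...): 3 0 2 3 1 9 8 7 → sum 33
Total = 70.
70 mod 10 = 0, so the number is valid.

valid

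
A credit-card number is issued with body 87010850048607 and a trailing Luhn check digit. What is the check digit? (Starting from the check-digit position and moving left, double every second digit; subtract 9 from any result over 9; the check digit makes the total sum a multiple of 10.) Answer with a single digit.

9

Partial digits right→left: 7 0 6 8 4 0 0 5 8 0 1 0 7 8
Double every second digit counting from the check-digit position (so the 1st, 3rd, 5th, ... of the partial from the right).
  doubled (with −9 where >9): 5 3 8 0 7 2 5 → sum 30
  kept as-is: 0 8 0 5 0 0 8 → sum 21
Total = 30 + 21 = 51.
Check digit = (10 − (51 mod 10)) mod 10 = 9.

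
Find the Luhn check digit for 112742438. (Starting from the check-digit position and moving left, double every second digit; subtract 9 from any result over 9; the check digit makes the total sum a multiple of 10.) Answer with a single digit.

8

Partial digits right→left: 8 3 4 2 4 7 2 1 1
Double every second digit counting from the check-digit position (so the 1st, 3rd, 5th, ... of the partial from the right).
  doubled (with −9 where >9): 7 8 8 4 2 → sum 29
  kept as-is: 3 2 7 1 → sum 13
Total = 29 + 13 = 42.
Check digit = (10 − (42 mod 10)) mod 10 = 8.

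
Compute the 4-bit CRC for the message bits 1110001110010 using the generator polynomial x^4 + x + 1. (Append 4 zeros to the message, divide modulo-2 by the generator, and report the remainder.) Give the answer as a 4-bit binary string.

0100

Append 4 zeros: 11100011100100000. Divide by 10011 (XOR where the leading bit is 1):
  pos 0: 11100 XOR 10011 = 01111
  pos 1: 11110 XOR 10011 = 01101
  pos 2: 11011 XOR 10011 = 01000
  pos 3: 10001 XOR 10011 = 00010
  pos 6: 10100 XOR 10011 = 00111
  pos 8: 11110 XOR 10011 = 01101
  pos 9: 11010 XOR 10011 = 01001
  pos 10: 10010 XOR 10011 = 00001
Remainder (last 4 bits) = 0100. This is the CRC / FCS.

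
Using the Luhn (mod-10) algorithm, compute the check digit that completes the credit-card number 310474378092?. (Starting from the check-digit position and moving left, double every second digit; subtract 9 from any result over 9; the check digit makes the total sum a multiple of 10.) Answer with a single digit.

3

Partial digits right→left: 2 9 0 8 7 3 4 7 4 0 1 3
Double every second digit counting from the check-digit position (so the 1st, 3rd, 5th, ... of the partial from the right).
  doubled (with −9 where >9): 4 0 5 8 8 2 → sum 27
  kept as-is: 9 8 3 7 0 3 → sum 30
Total = 27 + 30 = 57.
Check digit = (10 − (57 mod 10)) mod 10 = 3.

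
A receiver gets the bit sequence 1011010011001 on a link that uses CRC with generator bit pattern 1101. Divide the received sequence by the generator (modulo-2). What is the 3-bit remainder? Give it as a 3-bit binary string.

000

Modulo-2 division of 1011010011001 by 1101:
  pos 0: 1011 XOR 1101 = 0110
  pos 1: 1100 XOR 1101 = 0001
  pos 4: 1100 XOR 1101 = 0001
  pos 7: 1110 XOR 1101 = 0011
  pos 9: 1101 XOR 1101 = 0000
Remainder = 000 (zero — the frame passes the CRC check).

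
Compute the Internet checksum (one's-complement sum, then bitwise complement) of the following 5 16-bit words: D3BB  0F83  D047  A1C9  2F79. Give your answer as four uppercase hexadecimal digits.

7B36

One's-complement addition (fold any carry out of bit 15 back into bit 0):
  0xD3BB + 0x0F83 = 0x0E33E
  0xE33E + 0xD047 = 0x1B385 → wrap carry → 0xB386
  0xB386 + 0xA1C9 = 0x1554F → wrap carry → 0x5550
  0x5550 + 0x2F79 = 0x084C9
One's-complement sum = 0x84C9.
Checksum = ~0x84C9 & 0xFFFF = 0x7B36.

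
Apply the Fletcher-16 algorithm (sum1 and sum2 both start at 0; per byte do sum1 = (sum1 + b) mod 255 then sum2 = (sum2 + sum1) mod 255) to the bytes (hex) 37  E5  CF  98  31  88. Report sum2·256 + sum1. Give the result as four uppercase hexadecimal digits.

Running sums (mod 255):
  after byte 0 (37): sum1=55, sum2=55
  after byte 1 (E5): sum1=29, sum2=84
  after byte 2 (CF): sum1=236, sum2=65
  after byte 3 (98): sum1=133, sum2=198
  after byte 4 (31): sum1=182, sum2=125
  after byte 5 (88): sum1=63, sum2=188
Checksum = sum2·256 + sum1 = 188·256 + 63 = 48191 = 0xBC3F.

BC3F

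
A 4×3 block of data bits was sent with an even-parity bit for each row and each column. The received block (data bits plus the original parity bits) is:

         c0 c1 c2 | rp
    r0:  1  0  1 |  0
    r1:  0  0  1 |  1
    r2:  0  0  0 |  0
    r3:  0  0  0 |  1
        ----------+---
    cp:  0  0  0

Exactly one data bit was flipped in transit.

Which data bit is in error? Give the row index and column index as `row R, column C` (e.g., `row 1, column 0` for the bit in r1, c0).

Recompute each row's even parity and compare to rp:
  r0: data parity 0, sent rp 0 → ok
  r1: data parity 1, sent rp 1 → ok
  r2: data parity 0, sent rp 0 → ok
  r3: data parity 0, sent rp 1 → mismatch
Recompute each column's even parity and compare to cp:
  c0: data parity 1, sent cp 0 → mismatch
  c1: data parity 0, sent cp 0 → ok
  c2: data parity 0, sent cp 0 → ok
Exactly one row (r3) and one column (c0) fail → the flipped bit is at their intersection.

row 3, column 0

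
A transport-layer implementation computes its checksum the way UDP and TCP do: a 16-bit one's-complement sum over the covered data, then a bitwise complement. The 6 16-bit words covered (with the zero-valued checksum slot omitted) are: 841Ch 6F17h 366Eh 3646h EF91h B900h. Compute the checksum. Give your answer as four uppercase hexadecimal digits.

One's-complement addition (fold any carry out of bit 15 back into bit 0):
  0x841C + 0x6F17 = 0x0F333
  0xF333 + 0x366E = 0x129A1 → wrap carry → 0x29A2
  0x29A2 + 0x3646 = 0x05FE8
  0x5FE8 + 0xEF91 = 0x14F79 → wrap carry → 0x4F7A
  0x4F7A + 0xB900 = 0x1087A → wrap carry → 0x087B
One's-complement sum = 0x087B.
Checksum = ~0x087B & 0xFFFF = 0xF784.

F784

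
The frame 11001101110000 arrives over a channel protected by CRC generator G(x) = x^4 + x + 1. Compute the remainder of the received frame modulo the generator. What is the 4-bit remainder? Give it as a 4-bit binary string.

Modulo-2 division of 11001101110000 by 10011:
  pos 0: 11001 XOR 10011 = 01010
  pos 1: 10101 XOR 10011 = 00110
  pos 3: 11001 XOR 10011 = 01010
  pos 4: 10101 XOR 10011 = 00110
  pos 6: 11010 XOR 10011 = 01001
  pos 7: 10010 XOR 10011 = 00001
Remainder = 0100 (nonzero — an error is detected).

0100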